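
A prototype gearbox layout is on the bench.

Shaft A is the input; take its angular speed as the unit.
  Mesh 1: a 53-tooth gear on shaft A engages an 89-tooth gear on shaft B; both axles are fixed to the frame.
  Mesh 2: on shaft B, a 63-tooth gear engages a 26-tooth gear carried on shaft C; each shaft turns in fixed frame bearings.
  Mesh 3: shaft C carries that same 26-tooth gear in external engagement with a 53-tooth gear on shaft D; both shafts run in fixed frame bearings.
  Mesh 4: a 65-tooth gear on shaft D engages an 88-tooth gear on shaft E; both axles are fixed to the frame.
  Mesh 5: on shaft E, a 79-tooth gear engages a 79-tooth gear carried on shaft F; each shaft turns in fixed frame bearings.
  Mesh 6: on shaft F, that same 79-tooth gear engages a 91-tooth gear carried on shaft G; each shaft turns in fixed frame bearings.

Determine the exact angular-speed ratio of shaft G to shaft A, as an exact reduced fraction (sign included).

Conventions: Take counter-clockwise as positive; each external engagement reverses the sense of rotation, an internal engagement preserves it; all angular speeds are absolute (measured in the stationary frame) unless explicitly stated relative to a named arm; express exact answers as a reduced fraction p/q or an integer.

3555/7832

class = fixed-axis compound train [6 meshes; 6 ratios multiply, 6 sense flips]
mesh 1 [53T→89T]: running ratio 53/89, sense −
mesh 2 [63T→26T]: running ratio 3339/2314, sense +
mesh 3 [26T→53T]: running ratio 63/89, sense −
mesh 4 [65T→88T]: running ratio 4095/7832, sense +
mesh 5 [79T→79T]: running ratio 4095/7832, sense −
mesh 6 [79T→91T]: running ratio 3555/7832, sense +
ω_out/ω_in = 3555/7832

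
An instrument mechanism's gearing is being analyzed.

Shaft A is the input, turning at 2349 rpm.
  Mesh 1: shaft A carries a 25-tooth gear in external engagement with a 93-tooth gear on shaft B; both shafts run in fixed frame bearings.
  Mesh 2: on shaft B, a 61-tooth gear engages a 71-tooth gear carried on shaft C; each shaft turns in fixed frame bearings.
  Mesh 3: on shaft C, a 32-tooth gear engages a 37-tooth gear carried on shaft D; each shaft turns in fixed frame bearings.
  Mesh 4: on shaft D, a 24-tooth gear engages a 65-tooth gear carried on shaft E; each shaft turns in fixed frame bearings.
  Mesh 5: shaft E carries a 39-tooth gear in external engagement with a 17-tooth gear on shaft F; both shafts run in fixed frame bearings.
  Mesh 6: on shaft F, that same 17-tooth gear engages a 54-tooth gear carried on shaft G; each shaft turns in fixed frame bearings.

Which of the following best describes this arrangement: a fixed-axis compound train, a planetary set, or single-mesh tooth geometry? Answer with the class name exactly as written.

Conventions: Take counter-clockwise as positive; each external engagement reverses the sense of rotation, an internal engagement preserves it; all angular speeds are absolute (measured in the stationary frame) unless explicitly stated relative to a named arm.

class = fixed-axis compound train [6 meshes; 6 ratios multiply, 6 sense flips]
classification: fixed-axis compound train

fixed-axis compound train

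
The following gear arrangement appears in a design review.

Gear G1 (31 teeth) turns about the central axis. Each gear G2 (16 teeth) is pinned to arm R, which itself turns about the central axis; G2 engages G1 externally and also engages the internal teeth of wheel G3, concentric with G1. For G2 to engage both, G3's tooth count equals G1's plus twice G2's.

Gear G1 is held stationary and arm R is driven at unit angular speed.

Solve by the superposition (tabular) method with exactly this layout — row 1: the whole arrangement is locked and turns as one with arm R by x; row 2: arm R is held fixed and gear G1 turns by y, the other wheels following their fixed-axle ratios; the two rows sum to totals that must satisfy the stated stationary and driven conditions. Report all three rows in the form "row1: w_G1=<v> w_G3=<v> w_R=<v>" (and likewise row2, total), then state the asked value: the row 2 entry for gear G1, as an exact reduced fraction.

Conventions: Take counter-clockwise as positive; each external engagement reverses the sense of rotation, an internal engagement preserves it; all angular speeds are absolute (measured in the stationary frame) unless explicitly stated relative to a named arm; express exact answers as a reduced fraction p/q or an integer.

row1: w_G1=1 w_G3=1 w_R=1
row2: w_G1=-1 w_G3=31/63 w_R=0
total: w_G1=0 w_G3=94/63 w_R=1
asked value: -1

class = planetary set [G3 = 31+2·16 = 63; Willis about the carrier]
row 1 — lock + rotate with arm: ω_sun = ω_ring = ω_arm = x
row 2 (arm held, sun turns y): ω_ring = −(31/63)·y, ω_arm = 0
boundary: total ω_sun = x + y = 0 and total ω_arm = x = 1  ⇒  y = -1, x = 1
row 2 ring = −(31/63)·(-1) = 31/63
totals (row 1 + row 2): sun 1 + (-1) = 0, ring 1 + 31/63 = 94/63, arm 1 + 0 = 1
asked cell (row2, sun) = -1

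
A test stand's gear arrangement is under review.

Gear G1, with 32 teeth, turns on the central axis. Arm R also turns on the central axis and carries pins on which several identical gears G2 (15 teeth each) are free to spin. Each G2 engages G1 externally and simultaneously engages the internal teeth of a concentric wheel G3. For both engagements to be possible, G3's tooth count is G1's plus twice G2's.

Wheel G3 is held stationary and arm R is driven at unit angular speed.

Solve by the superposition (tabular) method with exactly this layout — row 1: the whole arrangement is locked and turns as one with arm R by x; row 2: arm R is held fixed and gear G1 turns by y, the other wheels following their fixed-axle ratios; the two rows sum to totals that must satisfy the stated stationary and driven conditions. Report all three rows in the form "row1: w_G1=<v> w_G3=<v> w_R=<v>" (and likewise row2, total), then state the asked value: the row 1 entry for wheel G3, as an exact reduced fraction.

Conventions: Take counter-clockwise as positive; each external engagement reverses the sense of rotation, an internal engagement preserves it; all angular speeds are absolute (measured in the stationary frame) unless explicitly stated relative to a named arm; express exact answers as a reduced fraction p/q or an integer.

recognized (axles ride arm R): planetary set, 32/15/62 teeth
row 1: whole set turns with the arm by x
row 2: sun turns y, ring = −(32/62)·y, arm 0
boundary: total ω_ring = x − (32/62)·y = 0 and total ω_arm = x = 1  ⇒  y = 31/16, x = 1
row 2 ring = −(32/62)·31/16 = -1
totals (row 1 + row 2): sun 1 + 31/16 = 47/16, ring 1 + (-1) = 0, arm 1 + 0 = 1
asked cell (row1, ring) = 1

row1: w_G1=1 w_G3=1 w_R=1
row2: w_G1=31/16 w_G3=-1 w_R=0
total: w_G1=47/16 w_G3=0 w_R=1
asked value: 1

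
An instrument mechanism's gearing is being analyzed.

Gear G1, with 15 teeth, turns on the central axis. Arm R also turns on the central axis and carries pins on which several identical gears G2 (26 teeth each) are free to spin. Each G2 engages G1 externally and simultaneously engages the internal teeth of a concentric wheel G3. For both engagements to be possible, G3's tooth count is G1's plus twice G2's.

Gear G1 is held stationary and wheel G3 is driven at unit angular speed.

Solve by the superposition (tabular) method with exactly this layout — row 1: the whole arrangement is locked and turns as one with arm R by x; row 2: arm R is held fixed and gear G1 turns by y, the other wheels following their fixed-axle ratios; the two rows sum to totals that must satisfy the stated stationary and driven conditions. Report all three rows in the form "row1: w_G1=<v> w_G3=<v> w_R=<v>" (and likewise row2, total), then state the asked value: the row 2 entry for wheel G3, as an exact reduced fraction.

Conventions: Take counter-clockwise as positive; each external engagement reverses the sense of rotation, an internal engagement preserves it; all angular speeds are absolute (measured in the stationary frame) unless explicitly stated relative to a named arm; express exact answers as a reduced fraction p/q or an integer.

planetary set (15T centre, 26T on arm, 67T internal) — Willis relation
row 1 — lock + rotate with arm: ω_sun = ω_ring = ω_arm = x
row 2: sun turns y, ring = −(15/67)·y, arm 0
boundary: total ω_sun = x + y = 0 and total ω_ring = x − (15/67)·y = 1  ⇒  y = -67/82, x = 67/82
row 2 ring = −(15/67)·(-67/82) = 15/82
totals (row 1 + row 2): sun 67/82 + (-67/82) = 0, ring 67/82 + 15/82 = 1, arm 67/82 + 0 = 67/82
asked cell (row2, ring) = 15/82

row1: w_G1=67/82 w_G3=67/82 w_R=67/82
row2: w_G1=-67/82 w_G3=15/82 w_R=0
total: w_G1=0 w_G3=1 w_R=67/82
asked value: 15/82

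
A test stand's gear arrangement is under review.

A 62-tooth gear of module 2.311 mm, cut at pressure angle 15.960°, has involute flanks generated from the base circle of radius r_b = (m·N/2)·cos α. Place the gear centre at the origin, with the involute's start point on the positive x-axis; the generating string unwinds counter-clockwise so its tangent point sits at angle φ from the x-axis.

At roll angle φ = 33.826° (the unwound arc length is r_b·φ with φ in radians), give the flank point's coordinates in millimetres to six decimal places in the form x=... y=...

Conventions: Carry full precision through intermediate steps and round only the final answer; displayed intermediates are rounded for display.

x=79.857371 y=4.561836

recognized (one wheel, involute flank): single-mesh tooth geometry, m = 2.311, N = 62
pitch radius r_p = m·N/2 = 2.311·62/2 = 71.641000
base radius r_b = r_p·cos α = 71.641000·cos 15.960° = 68.879518
roll angle φ = 33.826° = 0.59037507 rad
x = r_b·(cos φ + φ·sin φ) = 79.857371
y = r_b·(sin φ − φ·cos φ) = 4.561836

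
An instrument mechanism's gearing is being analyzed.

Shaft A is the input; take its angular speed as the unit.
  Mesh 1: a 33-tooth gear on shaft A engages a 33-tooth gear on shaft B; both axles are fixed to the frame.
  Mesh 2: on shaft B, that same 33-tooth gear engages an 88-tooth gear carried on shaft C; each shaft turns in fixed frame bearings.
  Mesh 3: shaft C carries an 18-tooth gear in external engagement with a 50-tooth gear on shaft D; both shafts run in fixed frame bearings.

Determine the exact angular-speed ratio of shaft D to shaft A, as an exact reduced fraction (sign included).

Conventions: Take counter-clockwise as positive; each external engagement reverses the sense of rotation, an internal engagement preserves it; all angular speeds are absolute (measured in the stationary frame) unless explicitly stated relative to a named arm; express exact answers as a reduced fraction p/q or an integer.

-27/200

class = fixed-axis compound train [3 meshes; 3 ratios multiply, 3 sense flips]
mesh 1 [33T→33T]: running ratio 1, sense −
mesh 2 [33T→88T]: running ratio 3/8, sense +
mesh 3 [18T→50T]: running ratio 27/200, sense −
ω_out/ω_in = -27/200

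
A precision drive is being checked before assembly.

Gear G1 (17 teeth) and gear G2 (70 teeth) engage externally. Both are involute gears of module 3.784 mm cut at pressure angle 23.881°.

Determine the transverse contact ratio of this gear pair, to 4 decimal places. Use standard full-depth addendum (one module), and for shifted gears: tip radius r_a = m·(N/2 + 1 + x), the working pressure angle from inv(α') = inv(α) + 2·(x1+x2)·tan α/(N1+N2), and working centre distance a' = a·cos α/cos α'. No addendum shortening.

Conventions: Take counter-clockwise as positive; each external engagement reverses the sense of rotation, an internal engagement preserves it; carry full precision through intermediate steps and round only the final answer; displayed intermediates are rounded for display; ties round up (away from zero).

1.5100

recognized (one external pair, fixed centres): single-mesh tooth geometry, m = 3.784, N1 = 17, N2 = 70
base radii: r_b1 = 29.410384, r_b2 = 121.101580
tip radii: r_a1 = 35.948000, r_a2 = 136.224000
no profile shift: α' = α, a' = a
action lengths: √(r_a1²−r_b1²) = 20.670946, √(r_a2²−r_b2²) = 62.380970
base pitch p_b = π·m·cos α = 10.870052
CR = (20.670946 + 62.380970 − 164.604000·sin 23.88100°)/10.870052 = 1.510011
contact ratio ≈ 1.5100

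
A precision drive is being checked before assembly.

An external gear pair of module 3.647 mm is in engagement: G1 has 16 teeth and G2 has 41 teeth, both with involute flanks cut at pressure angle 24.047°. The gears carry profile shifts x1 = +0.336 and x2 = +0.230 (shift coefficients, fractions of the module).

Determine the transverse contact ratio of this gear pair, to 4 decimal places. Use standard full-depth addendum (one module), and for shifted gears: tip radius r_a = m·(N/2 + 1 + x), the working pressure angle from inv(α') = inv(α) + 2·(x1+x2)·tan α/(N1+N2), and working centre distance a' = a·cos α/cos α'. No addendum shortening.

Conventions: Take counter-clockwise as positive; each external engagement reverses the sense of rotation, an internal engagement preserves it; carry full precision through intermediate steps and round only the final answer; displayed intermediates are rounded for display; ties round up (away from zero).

1.3805

recognized (one external pair, fixed centres): single-mesh tooth geometry, m = 3.647, N1 = 16, N2 = 41
base radii: r_b1 = 26.643859, r_b2 = 68.274888
tip radii: r_a1 = 34.048392, r_a2 = 79.249310
inv(α') = inv(24.047°) + 2·(+0.336+0.230)·tan α/(16+41) = 0.03537424  ⇒  α' = 26.33865°
a' = a·cos α / cos α' = 103.9395·cos 24.047°/cos 26.33865° = 105.913956
action lengths: √(r_a1²−r_b1²) = 21.199004, √(r_a2²−r_b2²) = 40.236709
base pitch p_b = π·m·cos α = 10.463019
CR = (21.199004 + 40.236709 − 105.913956·sin 26.33865°)/10.463019 = 1.380505
contact ratio ≈ 1.3805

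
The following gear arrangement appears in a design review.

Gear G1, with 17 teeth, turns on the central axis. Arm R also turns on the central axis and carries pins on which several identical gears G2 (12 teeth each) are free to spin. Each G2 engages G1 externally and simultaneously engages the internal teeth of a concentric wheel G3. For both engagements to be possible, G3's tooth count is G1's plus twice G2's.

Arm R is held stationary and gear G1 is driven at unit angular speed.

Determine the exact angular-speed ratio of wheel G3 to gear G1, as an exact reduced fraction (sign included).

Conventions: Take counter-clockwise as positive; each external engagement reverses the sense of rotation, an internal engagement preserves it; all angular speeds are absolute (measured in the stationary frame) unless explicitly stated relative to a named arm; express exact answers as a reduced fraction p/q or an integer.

-17/41

planetary set (17T centre, 12T on arm, 41T internal) — Willis relation
ring teeth: 17 + 2·12 = 41
17(ω_sun−ω_arm) = −41(ω_ring−ω_arm),  ω_arm = 0, ω_sun = 1
ω_ring = 0 − (17/41)(1−0) = -17/41
ω_out/ω_in = -17/41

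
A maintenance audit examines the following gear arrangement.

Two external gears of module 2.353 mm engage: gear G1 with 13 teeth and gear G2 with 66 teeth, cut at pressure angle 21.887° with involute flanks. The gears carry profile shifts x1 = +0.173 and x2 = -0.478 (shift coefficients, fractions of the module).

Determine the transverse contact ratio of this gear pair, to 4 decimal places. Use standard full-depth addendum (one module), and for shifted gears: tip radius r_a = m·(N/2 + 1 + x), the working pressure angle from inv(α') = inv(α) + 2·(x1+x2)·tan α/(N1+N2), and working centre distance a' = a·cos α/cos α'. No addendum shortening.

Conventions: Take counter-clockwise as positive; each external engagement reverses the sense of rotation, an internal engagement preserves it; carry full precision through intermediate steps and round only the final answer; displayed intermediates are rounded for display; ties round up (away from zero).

single-mesh involute tooth geometry (13T engaging 66T at module 2.353)
base radii: r_b1 = 14.192086, r_b2 = 72.052127
tip radii: r_a1 = 18.054569, r_a2 = 78.877266
inv(α') = inv(21.887°) + 2·(+0.173-0.478)·tan α/(13+66) = 0.01663168  ⇒  α' = 20.71857°
a' = a·cos α / cos α' = 92.9435·cos 21.887°/cos 20.71857° = 92.207313
action lengths: √(r_a1²−r_b1²) = 11.160294, √(r_a2²−r_b2²) = 32.095391
base pitch p_b = π·m·cos α = 6.859346
CR = (11.160294 + 32.095391 − 92.207313·sin 20.71857°)/6.859346 = 1.550405
contact ratio ≈ 1.5504

1.5504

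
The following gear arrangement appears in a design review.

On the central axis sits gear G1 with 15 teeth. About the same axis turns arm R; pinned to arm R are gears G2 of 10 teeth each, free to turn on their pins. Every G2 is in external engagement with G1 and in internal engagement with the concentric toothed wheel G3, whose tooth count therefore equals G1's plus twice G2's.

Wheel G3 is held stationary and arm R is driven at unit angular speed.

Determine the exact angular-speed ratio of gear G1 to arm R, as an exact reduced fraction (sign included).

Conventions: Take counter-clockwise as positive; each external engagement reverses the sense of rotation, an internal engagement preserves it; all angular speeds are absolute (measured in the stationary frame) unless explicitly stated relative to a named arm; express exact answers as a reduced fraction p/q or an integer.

topology: planetary set — G1 15T / G2 10T / G3 35T, arm = carrier (Willis)
ring teeth: 15 + 2·10 = 35
15(ω_sun−ω_arm) = −35(ω_ring−ω_arm),  ω_ring = 0, ω_arm = 1
ω_sun = 1 − (35/15)(0−1) = 10/3
ω_out/ω_in = 10/3

10/3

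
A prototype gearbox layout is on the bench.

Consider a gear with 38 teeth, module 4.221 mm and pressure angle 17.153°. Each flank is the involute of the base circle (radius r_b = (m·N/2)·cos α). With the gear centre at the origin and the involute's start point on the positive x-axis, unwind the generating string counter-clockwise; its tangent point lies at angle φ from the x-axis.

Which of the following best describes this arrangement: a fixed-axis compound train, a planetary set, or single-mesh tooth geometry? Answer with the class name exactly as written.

single-mesh tooth geometry

topology: single-mesh involute geometry — m = 4.221, N = 38
classification: single-mesh tooth geometry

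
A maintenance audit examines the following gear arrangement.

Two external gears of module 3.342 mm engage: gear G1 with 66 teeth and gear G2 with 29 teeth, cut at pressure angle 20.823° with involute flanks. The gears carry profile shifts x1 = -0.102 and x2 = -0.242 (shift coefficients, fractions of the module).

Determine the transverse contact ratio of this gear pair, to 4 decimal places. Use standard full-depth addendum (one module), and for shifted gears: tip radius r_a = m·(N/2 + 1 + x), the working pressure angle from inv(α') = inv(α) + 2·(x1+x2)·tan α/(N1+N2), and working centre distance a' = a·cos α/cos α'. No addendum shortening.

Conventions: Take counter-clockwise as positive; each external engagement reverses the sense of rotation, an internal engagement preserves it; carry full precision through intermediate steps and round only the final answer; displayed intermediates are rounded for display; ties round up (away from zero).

recognized (one external pair, fixed centres): single-mesh tooth geometry, m = 3.342, N1 = 66, N2 = 29
base radii: r_b1 = 103.082455, r_b2 = 45.293806
tip radii: r_a1 = 113.287116, r_a2 = 50.992236
inv(α') = inv(20.823°) + 2·(-0.102-0.242)·tan α/(66+29) = 0.01413953  ⇒  α' = 19.66308°
a' = a·cos α / cos α' = 158.7450·cos 20.823°/cos 19.66308° = 157.564213
action lengths: √(r_a1²−r_b1²) = 46.989128, √(r_a2²−r_b2²) = 23.423904
base pitch p_b = π·m·cos α = 9.813427
CR = (46.989128 + 23.423904 − 157.564213·sin 19.66308°)/9.813427 = 1.772519
contact ratio ≈ 1.7725

1.7725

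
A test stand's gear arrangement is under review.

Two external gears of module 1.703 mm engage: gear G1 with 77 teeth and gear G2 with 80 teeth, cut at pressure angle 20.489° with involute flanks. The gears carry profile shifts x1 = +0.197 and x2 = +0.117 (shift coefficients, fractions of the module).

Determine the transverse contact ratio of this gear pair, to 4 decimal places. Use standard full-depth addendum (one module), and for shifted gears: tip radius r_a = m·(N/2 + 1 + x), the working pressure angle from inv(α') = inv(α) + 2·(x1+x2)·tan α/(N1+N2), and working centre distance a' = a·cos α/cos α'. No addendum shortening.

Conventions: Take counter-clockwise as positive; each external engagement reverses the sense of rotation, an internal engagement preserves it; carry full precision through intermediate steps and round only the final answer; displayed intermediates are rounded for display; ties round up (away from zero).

single-mesh involute tooth geometry (77T engaging 80T at module 1.703)
base radii: r_b1 = 61.417788, r_b2 = 63.810688
tip radii: r_a1 = 67.603991, r_a2 = 70.022251
inv(α') = inv(20.489°) + 2·(+0.197+0.117)·tan α/(77+80) = 0.01756002  ⇒  α' = 21.08329°
a' = a·cos α / cos α' = 133.6855·cos 20.489°/cos 21.08329° = 134.212889
action lengths: √(r_a1²−r_b1²) = 28.251637, √(r_a2²−r_b2²) = 28.832476
base pitch p_b = π·m·cos α = 5.011680
CR = (28.251637 + 28.832476 − 134.212889·sin 21.08329°)/5.011680 = 1.756781
contact ratio ≈ 1.7568

1.7568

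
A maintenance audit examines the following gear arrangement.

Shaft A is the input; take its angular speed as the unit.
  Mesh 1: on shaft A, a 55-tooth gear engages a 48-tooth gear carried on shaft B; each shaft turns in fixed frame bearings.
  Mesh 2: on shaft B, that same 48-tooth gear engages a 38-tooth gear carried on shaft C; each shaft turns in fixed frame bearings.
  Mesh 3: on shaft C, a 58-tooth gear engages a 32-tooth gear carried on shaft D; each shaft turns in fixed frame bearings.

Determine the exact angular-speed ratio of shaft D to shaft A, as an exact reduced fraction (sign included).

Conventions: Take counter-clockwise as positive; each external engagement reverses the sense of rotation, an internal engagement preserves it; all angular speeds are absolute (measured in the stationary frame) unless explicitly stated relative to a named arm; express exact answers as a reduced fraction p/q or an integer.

-1595/608

class = fixed-axis compound train [3 meshes; 3 ratios multiply, 3 sense flips]
mesh 1 [55T→48T]: running ratio 55/48, sense −
mesh 2 [48T→38T]: running ratio 55/38, sense +
mesh 3 [58T→32T]: running ratio 1595/608, sense −
ω_out/ω_in = -1595/608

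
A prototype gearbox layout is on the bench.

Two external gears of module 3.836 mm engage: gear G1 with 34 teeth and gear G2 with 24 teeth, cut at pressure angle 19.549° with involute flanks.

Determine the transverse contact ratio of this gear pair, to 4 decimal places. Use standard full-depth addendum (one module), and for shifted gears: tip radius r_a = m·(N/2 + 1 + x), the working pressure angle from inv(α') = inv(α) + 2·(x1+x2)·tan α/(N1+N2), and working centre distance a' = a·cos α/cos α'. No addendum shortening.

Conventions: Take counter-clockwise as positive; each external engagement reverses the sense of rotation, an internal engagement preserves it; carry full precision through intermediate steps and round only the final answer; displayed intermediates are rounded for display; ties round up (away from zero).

class = single-mesh tooth geometry [involute pair 34T × 24T, m = 3.836]
base radii: r_b1 = 61.452898, r_b2 = 43.378516
tip radii: r_a1 = 69.048000, r_a2 = 49.868000
no profile shift: α' = α, a' = a
action lengths: √(r_a1²−r_b1²) = 31.482815, √(r_a2²−r_b2²) = 24.599223
base pitch p_b = π·m·cos α = 11.356469
CR = (31.482815 + 24.599223 − 111.244000·sin 19.54900°)/11.356469 = 1.660583
contact ratio ≈ 1.6606

1.6606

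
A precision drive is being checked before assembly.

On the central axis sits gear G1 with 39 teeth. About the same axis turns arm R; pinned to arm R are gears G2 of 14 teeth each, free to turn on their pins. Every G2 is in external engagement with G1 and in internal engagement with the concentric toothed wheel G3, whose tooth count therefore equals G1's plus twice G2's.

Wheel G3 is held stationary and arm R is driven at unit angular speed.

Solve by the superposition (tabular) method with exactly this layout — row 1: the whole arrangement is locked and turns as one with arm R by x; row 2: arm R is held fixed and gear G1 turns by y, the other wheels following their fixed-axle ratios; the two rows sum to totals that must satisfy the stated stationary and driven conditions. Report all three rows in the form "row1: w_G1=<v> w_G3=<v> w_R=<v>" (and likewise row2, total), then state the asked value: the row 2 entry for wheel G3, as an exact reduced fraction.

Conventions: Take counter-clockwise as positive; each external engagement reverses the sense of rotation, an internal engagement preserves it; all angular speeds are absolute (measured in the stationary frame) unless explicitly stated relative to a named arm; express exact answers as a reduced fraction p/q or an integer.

row1: w_G1=1 w_G3=1 w_R=1
row2: w_G1=67/39 w_G3=-1 w_R=0
total: w_G1=106/39 w_G3=0 w_R=1
asked value: -1

planetary set (39T centre, 14T on arm, 67T internal) — Willis relation
row 1 (train locked, turned with arm): all members turn x
row 2 — arm fixed, fixed-axis ratios: sun y, ring −(39/67)·y, arm 0
boundary: total ω_ring = x − (39/67)·y = 0 and total ω_arm = x = 1  ⇒  y = 67/39, x = 1
row 2 ring = −(39/67)·67/39 = -1
totals (row 1 + row 2): sun 1 + 67/39 = 106/39, ring 1 + (-1) = 0, arm 1 + 0 = 1
asked cell (row2, ring) = -1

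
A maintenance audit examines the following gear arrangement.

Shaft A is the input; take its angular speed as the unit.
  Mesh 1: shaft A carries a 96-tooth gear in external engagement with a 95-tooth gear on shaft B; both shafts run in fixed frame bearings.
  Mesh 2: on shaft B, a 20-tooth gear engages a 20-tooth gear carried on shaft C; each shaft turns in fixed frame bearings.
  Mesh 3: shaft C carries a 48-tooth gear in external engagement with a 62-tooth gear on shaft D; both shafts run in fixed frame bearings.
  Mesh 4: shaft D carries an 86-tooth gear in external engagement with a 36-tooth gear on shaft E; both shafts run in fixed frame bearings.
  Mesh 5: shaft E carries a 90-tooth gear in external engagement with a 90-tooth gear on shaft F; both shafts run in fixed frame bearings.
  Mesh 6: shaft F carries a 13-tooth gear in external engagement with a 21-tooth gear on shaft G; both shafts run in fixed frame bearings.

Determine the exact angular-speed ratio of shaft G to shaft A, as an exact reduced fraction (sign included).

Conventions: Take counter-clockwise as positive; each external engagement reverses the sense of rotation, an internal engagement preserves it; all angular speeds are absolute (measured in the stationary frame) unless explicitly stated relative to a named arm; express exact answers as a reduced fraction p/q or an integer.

71552/61845

class = fixed-axis compound train [6 meshes; 6 ratios multiply, 6 sense flips]
mesh 1 [96T→95T]: running ratio 96/95, sense −
mesh 2 [20T→20T]: running ratio 96/95, sense +
mesh 3 [48T→62T]: running ratio 2304/2945, sense −
mesh 4 [86T→36T]: running ratio 5504/2945, sense +
mesh 5 [90T→90T]: running ratio 5504/2945, sense −
mesh 6 [13T→21T]: running ratio 71552/61845, sense +
ω_out/ω_in = 71552/61845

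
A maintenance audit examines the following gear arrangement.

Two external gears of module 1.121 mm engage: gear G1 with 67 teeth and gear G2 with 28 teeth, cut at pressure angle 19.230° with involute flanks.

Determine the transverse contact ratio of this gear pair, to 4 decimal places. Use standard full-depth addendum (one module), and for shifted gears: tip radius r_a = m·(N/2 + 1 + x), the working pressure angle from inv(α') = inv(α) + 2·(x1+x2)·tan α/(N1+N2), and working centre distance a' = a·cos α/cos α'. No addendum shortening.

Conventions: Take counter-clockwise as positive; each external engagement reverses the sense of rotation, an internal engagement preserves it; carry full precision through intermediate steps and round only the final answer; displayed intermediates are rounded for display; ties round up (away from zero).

1.7596

class = single-mesh tooth geometry [involute pair 67T × 28T, m = 1.121]
base radii: r_b1 = 35.458167, r_b2 = 14.818338
tip radii: r_a1 = 38.674500, r_a2 = 16.815000
no profile shift: α' = α, a' = a
action lengths: √(r_a1²−r_b1²) = 15.441352, √(r_a2²−r_b2²) = 7.947394
base pitch p_b = π·m·cos α = 3.325227
CR = (15.441352 + 7.947394 − 53.247500·sin 19.23000°)/3.325227 = 1.759607
contact ratio ≈ 1.7596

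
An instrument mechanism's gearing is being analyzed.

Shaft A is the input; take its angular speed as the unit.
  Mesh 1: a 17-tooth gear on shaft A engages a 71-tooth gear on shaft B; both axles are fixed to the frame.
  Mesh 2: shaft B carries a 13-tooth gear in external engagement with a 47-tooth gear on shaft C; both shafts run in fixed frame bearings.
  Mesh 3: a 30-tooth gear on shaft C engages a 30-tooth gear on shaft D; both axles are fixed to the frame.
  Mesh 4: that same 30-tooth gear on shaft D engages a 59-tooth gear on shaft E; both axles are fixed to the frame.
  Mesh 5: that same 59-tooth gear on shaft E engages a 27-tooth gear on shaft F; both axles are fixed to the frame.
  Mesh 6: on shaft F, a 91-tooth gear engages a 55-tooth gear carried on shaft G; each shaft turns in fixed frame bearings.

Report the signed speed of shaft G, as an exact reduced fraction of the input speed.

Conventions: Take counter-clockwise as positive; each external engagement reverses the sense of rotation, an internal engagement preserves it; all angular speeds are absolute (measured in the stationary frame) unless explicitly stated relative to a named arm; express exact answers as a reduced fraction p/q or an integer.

40222/330363

6-mesh fixed-axis compound train (all bearings frame-fixed)
mesh 1 [17T→71T]: |ω|/ω_in = 1×17/71 = 17/71, sense flips to −
mesh 2 [13T→47T]: |ω|/ω_in = (17/71)×13/47 = 221/3337, sense flips to +
mesh 3 [30T→30T]: |ω|/ω_in = (221/3337)×30/30 = 221/3337, sense flips to −
mesh 4 [30T→59T]: |ω|/ω_in = (221/3337)×30/59 = 6630/196883, sense flips to +
mesh 5 [59T→27T]: |ω|/ω_in = (6630/196883)×59/27 = 2210/30033, sense flips to −
mesh 6 [91T→55T]: |ω|/ω_in = (2210/30033)×91/55 = 40222/330363, sense flips to +
signed output speed (× input speed) = 40222/330363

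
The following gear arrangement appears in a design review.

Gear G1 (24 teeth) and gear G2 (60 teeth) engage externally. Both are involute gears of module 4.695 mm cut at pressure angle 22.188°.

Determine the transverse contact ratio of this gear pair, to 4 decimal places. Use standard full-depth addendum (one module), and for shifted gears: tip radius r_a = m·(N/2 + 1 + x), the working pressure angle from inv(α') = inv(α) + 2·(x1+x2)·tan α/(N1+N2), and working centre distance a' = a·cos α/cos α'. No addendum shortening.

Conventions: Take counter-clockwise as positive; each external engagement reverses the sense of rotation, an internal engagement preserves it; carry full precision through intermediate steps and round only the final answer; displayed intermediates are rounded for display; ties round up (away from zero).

single-mesh involute tooth geometry (24T engaging 60T at module 4.695)
base radii: r_b1 = 52.168006, r_b2 = 130.420015
tip radii: r_a1 = 61.035000, r_a2 = 145.545000
no profile shift: α' = α, a' = a
action lengths: √(r_a1²−r_b1²) = 31.682335, √(r_a2²−r_b2²) = 64.606243
base pitch p_b = π·m·cos α = 13.657552
CR = (31.682335 + 64.606243 − 197.190000·sin 22.18800°)/13.657552 = 1.597680
contact ratio ≈ 1.5977

1.5977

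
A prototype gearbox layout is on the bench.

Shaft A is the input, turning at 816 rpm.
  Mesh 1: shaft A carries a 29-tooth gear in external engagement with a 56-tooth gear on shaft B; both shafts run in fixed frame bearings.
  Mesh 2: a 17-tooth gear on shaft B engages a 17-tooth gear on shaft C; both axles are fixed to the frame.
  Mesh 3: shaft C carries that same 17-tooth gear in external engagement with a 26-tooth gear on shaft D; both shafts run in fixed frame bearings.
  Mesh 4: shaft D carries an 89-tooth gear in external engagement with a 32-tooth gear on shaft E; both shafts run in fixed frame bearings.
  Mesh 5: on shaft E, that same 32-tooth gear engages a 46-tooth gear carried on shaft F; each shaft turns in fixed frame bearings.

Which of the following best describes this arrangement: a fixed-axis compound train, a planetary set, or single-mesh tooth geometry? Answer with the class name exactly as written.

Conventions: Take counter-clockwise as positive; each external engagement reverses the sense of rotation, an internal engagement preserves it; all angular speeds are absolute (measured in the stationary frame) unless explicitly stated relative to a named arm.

class = fixed-axis compound train [5 meshes; 5 ratios multiply, 5 sense flips]
classification: fixed-axis compound train

fixed-axis compound train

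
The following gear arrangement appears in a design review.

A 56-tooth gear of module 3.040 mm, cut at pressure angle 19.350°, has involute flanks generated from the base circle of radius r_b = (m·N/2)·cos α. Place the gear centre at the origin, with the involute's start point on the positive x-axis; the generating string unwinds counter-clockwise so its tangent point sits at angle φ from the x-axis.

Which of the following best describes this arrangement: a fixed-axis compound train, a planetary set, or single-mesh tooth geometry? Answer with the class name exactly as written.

single-mesh tooth geometry

single-mesh involute tooth geometry (56T wheel at module 3.040)
classification: single-mesh tooth geometry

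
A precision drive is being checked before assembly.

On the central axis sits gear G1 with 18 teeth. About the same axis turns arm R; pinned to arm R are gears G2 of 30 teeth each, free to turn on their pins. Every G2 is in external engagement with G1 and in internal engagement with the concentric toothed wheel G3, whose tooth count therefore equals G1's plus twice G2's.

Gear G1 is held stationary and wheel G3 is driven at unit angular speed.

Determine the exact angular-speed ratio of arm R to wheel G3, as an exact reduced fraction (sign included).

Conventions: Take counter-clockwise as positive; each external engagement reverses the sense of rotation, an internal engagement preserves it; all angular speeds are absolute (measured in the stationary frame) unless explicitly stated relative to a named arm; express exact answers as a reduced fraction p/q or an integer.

topology: planetary set — G1 18T / G2 30T / G3 78T, arm = carrier (Willis)
ring teeth: 18 + 2·30 = 78
18(ω_sun−ω_arm) = −78(ω_ring−ω_arm),  ω_sun = 0, ω_ring = 1
18(0−ω_arm) = −78(1−ω_arm)  ⇒  96·ω_arm = 78  ⇒  ω_arm = 13/16
ω_out/ω_in = 13/16

13/16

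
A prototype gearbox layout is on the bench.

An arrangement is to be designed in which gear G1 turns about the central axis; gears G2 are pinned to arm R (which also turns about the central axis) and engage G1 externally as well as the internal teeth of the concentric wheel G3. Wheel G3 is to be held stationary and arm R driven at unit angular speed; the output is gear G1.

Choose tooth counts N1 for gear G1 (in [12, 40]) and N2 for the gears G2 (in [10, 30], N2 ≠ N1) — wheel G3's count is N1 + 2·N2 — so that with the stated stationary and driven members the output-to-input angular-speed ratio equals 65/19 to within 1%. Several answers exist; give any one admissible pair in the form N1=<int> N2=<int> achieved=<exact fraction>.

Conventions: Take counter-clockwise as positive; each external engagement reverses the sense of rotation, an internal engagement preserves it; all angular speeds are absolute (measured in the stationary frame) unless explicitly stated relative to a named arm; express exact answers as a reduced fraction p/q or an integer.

N1=38 N2=27 achieved=65/19

design class (target 65/19): planetary set
Willis with ω_ring = 0: ω_sun/ω_arm = (N1+N3)/N1; set equal to 65/19  ⇒  N3/N1 = 65/19 − 1 = 46/19
N3 = N1 + 2·N2  ⇒  N2/N1 = (N3/N1 − 1)/2 = (46/19 − 1)/2 = 27/38
smallest multiple with N1 ≥ 12 and N2 ≥ 10: k = 1  ⇒  N1 = 1·38 = 38, N2 = 1·27 = 27 (N1 ≤ 40, N2 ≤ 30, N2 ≠ N1 ✓), N3 = 38 + 2·27 = 92
check: (N1+N3)/N1 with N1 = 38, N3 = 92 gives 65/19; |achieved − target| = 0 ≤ 13/380 ✓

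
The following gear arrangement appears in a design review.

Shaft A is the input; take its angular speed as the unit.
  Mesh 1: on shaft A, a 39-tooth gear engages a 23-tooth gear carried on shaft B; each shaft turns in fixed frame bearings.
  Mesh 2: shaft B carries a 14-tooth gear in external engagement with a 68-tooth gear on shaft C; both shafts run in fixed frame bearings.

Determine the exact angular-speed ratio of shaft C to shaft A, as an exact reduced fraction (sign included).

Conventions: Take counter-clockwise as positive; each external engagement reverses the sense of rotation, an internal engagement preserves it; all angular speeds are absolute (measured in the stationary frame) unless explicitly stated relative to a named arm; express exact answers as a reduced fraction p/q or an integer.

273/782

class = fixed-axis compound train [2 meshes; 2 ratios multiply, 2 sense flips]
mesh 1 [39T→23T]: running ratio 39/23, sense −
mesh 2 [14T→68T]: running ratio 273/782, sense +
ω_out/ω_in = 273/782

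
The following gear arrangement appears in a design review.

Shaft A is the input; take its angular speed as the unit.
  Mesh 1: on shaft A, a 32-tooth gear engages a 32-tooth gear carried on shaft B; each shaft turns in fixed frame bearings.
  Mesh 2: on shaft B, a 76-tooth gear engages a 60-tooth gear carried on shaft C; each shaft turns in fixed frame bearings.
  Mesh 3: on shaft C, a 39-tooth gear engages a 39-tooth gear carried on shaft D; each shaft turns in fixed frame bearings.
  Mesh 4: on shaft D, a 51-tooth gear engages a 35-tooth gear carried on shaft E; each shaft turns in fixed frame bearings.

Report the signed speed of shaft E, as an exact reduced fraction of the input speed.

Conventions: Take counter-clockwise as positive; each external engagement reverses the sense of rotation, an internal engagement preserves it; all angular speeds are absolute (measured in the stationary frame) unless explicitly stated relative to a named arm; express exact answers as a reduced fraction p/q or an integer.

323/175

4-mesh fixed-axis compound train (all bearings frame-fixed)
mesh 1 [32T→32T]: |ω|/ω_in = 1×32/32 = 1, sense flips to −
mesh 2 [76T→60T]: |ω|/ω_in = 1×76/60 = 19/15, sense flips to +
mesh 3 [39T→39T]: |ω|/ω_in = (19/15)×39/39 = 19/15, sense flips to −
mesh 4 [51T→35T]: |ω|/ω_in = (19/15)×51/35 = 323/175, sense flips to +
signed output speed (× input speed) = 323/175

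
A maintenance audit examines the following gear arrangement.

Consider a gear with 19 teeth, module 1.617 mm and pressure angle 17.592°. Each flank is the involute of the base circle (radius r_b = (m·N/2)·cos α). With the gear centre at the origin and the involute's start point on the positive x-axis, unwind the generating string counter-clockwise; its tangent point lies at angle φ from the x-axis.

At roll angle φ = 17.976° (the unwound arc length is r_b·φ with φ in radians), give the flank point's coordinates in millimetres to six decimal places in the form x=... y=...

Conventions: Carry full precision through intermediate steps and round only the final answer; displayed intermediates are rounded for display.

x=15.346131 y=0.149259

topology: single-mesh involute geometry — m = 1.617, N = 19
pitch radius r_p = m·N/2 = 1.617·19/2 = 15.361500
base radius r_b = r_p·cos α = 15.361500·cos 17.592° = 14.643087
roll angle φ = 17.976° = 0.31374039 rad
x = r_b·(cos φ + φ·sin φ) = 15.346131
y = r_b·(sin φ − φ·cos φ) = 0.149259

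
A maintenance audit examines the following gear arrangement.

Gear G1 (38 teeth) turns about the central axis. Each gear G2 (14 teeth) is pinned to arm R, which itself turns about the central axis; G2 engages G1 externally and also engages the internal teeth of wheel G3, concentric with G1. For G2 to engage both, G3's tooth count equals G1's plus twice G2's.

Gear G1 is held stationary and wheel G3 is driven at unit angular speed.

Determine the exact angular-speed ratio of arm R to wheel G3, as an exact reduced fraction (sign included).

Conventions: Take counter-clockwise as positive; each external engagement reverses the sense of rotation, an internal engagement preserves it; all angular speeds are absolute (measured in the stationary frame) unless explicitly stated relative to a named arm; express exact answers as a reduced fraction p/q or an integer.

33/52

planetary set (38T centre, 14T on arm, 66T internal) — Willis relation
ring teeth: 38 + 2·14 = 66
38(ω_sun−ω_arm) = −66(ω_ring−ω_arm),  ω_sun = 0, ω_ring = 1
38(0−ω_arm) = −66(1−ω_arm)  ⇒  104·ω_arm = 66  ⇒  ω_arm = 33/52
ω_out/ω_in = 33/52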